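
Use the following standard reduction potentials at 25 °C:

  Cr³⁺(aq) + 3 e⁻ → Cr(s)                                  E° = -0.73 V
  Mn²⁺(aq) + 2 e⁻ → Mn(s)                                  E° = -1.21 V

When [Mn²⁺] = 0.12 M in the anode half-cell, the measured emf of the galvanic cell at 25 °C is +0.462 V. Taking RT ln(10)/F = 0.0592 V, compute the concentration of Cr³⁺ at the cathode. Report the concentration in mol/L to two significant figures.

Cr³⁺/Cr is the cathode, Mn²⁺/Mn the anode: E°cell = +0.48 V, n = 6.
Overall reaction: 2 Cr³⁺(aq) + 3 Mn(s) → 2 Cr(s) + 3 Mn²⁺(aq); Q = [Mn²⁺]^3/[Cr³⁺]^2.
From E = E° − (0.0592/n) log Q: log Q = (E° − E)·n/0.0592 = (+0.48 − (+0.462))·6/0.0592 = 1.8243.
So 2·log[Cr³⁺] = 3·log(0.12) − log Q = -2.7625 − (1.8243) = -4.5868; log[Cr³⁺] = -4.5868 / 2 = -2.2934; [Cr³⁺] = 10^(-2.2934) ≈ 0.0051 M.

0.0051 M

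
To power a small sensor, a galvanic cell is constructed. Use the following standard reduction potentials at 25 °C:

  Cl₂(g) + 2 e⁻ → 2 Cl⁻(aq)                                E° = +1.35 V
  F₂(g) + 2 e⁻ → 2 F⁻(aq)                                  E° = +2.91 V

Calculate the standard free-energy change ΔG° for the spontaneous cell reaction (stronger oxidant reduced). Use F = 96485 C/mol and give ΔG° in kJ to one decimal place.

F₂/F⁻ (E° = +2.91 V) is the cathode; Cl₂/Cl⁻ (E° = +1.35 V) is the anode, so E°cell = +1.56 V.
Balancing electrons gives n = 2 (lcm of 2 and 2).
ΔG° = −nFE° = −(2)(96485)(+1.56) = -301,033 J = -301.0 kJ.

-301.0 kJ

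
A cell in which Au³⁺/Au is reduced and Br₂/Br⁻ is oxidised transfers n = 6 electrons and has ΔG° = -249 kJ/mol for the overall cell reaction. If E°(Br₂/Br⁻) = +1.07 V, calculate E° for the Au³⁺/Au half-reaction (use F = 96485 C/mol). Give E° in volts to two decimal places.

+1.50 V

E°cell = −ΔG°/(nF) = −(-249×10³)/((6)(96485)) = +0.430 V.
Since Au³⁺/Au is the cathode and Br₂/Br⁻ the anode, E°cell = E°(Au³⁺/Au) − E°(Br₂/Br⁻).
So E°(Au³⁺/Au) = E°cell + E°(Br₂/Br⁻) = +0.430 + (+1.07) = +1.50 V.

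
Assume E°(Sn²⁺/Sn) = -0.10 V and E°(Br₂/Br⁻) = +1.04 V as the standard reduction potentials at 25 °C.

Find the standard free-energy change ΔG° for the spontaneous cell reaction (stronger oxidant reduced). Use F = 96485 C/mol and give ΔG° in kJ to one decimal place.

-220.0 kJ

Br₂/Br⁻ (E° = +1.04 V) is the cathode; Sn²⁺/Sn (E° = -0.10 V) is the anode, so E°cell = +1.14 V.
Balancing electrons gives n = 2 (lcm of 2 and 2).
ΔG° = −nFE° = −(2)(96485)(+1.14) = -219,986 J = -220.0 kJ.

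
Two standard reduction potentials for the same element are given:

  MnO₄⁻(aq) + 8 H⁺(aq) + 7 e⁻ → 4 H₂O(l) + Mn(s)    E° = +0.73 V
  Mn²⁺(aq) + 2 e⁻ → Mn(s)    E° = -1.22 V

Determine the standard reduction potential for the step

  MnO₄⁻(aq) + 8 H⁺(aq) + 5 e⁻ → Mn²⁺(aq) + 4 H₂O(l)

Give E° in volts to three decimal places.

Sequential free energies add, so n₃E°₃ = n₁E°₁ + n₂E°₂.
With n₃ = 7, and the known step contributing 2×(-1.22) V, the unknown satisfies 5·E° = 7×(+0.73) − 2×(-1.22) = +7.550.
E° = +7.550 / 5 = +1.510 V.

+1.510 V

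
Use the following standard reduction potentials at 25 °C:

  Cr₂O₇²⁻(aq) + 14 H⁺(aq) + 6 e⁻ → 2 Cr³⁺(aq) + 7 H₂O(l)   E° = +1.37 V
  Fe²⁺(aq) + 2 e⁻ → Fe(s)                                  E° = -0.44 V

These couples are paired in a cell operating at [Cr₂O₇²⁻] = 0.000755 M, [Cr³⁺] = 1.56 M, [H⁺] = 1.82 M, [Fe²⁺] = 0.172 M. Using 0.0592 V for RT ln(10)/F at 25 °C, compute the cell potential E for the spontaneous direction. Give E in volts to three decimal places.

+1.834 V

Cr₂O₇²⁻/Cr³⁺ is the cathode (higher E°), Fe²⁺/Fe the anode: E°cell = +1.37 − (-0.44) = +1.81 V, n = 6.
Overall: Cr₂O₇²⁻(aq) + 14 H⁺(aq) + 3 Fe(s) → 2 Cr³⁺(aq) + 7 H₂O(l) + 3 Fe²⁺(aq)
Q = [Cr³⁺]^2·[Fe²⁺]^3 / ([Cr₂O₇²⁻]·[H⁺]^14); log Q = -2.426.
E = E° − (0.0592/n) log Q = +1.81 − (0.0592/6)(-2.426) = +1.834 V.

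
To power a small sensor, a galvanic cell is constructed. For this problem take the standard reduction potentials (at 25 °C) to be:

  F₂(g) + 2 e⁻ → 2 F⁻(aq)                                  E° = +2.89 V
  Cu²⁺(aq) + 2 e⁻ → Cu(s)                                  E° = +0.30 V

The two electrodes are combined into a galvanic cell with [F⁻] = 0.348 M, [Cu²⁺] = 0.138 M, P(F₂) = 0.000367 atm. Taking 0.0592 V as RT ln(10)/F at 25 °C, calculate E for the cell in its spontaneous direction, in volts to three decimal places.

+2.541 V

F₂/F⁻ is the cathode (higher E°), Cu²⁺/Cu the anode: E°cell = +2.89 − (+0.30) = +2.59 V, n = 2.
Overall: F₂(g) + Cu(s) → 2 F⁻(aq) + Cu²⁺(aq)
Q = [F⁻]^2·[Cu²⁺] / (P(F₂)); log Q = 1.658.
E = E° − (0.0592/n) log Q = +2.59 − (0.0592/2)(1.658) = +2.541 V.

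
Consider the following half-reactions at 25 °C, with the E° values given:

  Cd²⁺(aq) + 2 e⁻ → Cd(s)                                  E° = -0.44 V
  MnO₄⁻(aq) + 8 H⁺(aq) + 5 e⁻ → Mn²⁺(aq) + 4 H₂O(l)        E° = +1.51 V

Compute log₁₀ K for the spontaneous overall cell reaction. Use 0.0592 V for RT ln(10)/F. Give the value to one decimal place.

329.4

Cathode: MnO₄⁻/Mn²⁺; anode: Cd²⁺/Cd. E°cell = +1.95 V, n = 10.
log K = nE°cell / 0.0592 = (10)(+1.95) / 0.0592 = 329.4.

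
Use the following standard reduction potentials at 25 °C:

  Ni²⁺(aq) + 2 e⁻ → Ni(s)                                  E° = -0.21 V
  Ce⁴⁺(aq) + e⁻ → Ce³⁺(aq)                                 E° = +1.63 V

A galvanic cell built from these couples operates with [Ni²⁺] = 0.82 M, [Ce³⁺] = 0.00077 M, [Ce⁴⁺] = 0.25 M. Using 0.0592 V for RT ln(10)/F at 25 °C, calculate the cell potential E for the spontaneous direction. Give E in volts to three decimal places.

+1.991 V

Ce⁴⁺/Ce³⁺ is the cathode (higher E°), Ni²⁺/Ni the anode: E°cell = +1.63 − (-0.21) = +1.84 V, n = 2.
Overall: 2 Ce⁴⁺(aq) + Ni(s) → 2 Ce³⁺(aq) + Ni²⁺(aq)
Q = [Ce³⁺]^2·[Ni²⁺] / ([Ce⁴⁺]^2); log Q = -5.109.
E = E° − (0.0592/n) log Q = +1.84 − (0.0592/2)(-5.109) = +1.991 V.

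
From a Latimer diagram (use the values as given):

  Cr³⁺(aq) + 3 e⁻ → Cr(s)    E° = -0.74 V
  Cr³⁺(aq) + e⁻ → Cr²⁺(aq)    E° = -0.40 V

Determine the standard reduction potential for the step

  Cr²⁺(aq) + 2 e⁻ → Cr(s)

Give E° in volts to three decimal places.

Sequential free energies add, so n₃E°₃ = n₁E°₁ + n₂E°₂.
With n₃ = 3, and the known step contributing 1×(-0.40) V, the unknown satisfies 2·E° = 3×(-0.74) − 1×(-0.40) = -1.820.
E° = -1.820 / 2 = -0.910 V.

-0.910 V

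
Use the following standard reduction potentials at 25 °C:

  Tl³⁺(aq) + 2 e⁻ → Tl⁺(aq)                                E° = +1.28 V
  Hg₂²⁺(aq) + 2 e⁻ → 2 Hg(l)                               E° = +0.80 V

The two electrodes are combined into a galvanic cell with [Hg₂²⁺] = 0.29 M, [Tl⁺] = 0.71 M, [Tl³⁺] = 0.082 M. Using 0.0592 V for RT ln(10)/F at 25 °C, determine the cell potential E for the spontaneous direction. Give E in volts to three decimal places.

+0.468 V

Tl³⁺/Tl⁺ is the cathode (higher E°), Hg₂²⁺/Hg the anode: E°cell = +1.28 − (+0.80) = +0.48 V, n = 2.
Overall: Tl³⁺(aq) + 2 Hg(l) → Tl⁺(aq) + Hg₂²⁺(aq)
Q = [Tl⁺]·[Hg₂²⁺] / ([Tl³⁺]); log Q = 0.400.
E = E° − (0.0592/n) log Q = +0.48 − (0.0592/2)(0.400) = +0.468 V.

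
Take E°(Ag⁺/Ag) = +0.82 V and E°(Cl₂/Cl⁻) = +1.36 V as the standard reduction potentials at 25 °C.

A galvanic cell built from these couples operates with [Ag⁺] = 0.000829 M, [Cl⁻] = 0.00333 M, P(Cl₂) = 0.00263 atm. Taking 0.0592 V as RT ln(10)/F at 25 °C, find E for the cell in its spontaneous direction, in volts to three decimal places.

Cl₂/Cl⁻ is the cathode (higher E°), Ag⁺/Ag the anode: E°cell = +1.36 − (+0.82) = +0.54 V, n = 2.
Overall: Cl₂(g) + 2 Ag(s) → 2 Cl⁻(aq) + 2 Ag⁺(aq)
Q = [Cl⁻]^2·[Ag⁺]^2 / (P(Cl₂)); log Q = -8.538.
E = E° − (0.0592/n) log Q = +0.54 − (0.0592/2)(-8.538) = +0.793 V.

+0.793 V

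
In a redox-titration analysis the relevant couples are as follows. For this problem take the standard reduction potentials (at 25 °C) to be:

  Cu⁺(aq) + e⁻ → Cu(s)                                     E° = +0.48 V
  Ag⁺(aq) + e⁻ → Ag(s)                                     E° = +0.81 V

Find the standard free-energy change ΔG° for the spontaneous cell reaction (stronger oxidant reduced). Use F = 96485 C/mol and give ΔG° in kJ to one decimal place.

-31.8 kJ

Ag⁺/Ag (E° = +0.81 V) is the cathode; Cu⁺/Cu (E° = +0.48 V) is the anode, so E°cell = +0.33 V.
Balancing electrons gives n = 1 (lcm of 1 and 1).
ΔG° = −nFE° = −(1)(96485)(+0.33) = -31,840 J = -31.8 kJ.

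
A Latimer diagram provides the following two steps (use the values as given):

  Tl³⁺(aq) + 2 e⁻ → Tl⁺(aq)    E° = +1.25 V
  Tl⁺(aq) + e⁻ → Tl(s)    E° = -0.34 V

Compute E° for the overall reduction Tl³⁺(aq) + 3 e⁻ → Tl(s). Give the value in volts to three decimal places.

+0.720 V

Since ΔG° = −nFE° is additive over sequential reductions, n₃E°₃ = n₁E°₁ + n₂E°₂.
E°₃ = (2×+1.25 + 1×-0.34) / 3 = (+2.160) / 3 = +0.720 V.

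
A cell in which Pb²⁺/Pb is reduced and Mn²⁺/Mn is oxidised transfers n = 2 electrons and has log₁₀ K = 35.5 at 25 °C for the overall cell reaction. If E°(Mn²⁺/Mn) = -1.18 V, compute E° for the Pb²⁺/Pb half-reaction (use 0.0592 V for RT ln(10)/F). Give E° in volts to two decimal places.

-0.13 V

E°cell = (0.0592/n)·log K = (0.0592/2)(35.5) = +1.051 V.
Since Pb²⁺/Pb is the cathode and Mn²⁺/Mn the anode, E°cell = E°(Pb²⁺/Pb) − E°(Mn²⁺/Mn).
So E°(Pb²⁺/Pb) = E°cell + E°(Mn²⁺/Mn) = +1.051 + (-1.18) = -0.13 V.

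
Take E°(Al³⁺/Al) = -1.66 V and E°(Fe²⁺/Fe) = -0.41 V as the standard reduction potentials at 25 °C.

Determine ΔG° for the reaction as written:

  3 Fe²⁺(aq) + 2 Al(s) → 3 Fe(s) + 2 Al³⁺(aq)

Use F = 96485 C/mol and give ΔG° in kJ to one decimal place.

As written, Fe²⁺/Fe is reduced (cathode) and Al³⁺/Al is oxidised (anode), so E°cell = (-0.41) − (-1.66) = +1.25 V.
Balancing electrons gives n = 6.
ΔG° = −nFE° = −(6)(96485)(+1.25) = -723,638 J = -723.6 kJ.

-723.6 kJ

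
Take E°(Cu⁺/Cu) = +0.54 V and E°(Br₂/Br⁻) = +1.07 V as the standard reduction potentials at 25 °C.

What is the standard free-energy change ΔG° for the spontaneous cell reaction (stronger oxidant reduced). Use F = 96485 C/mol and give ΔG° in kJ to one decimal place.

-102.3 kJ

Br₂/Br⁻ (E° = +1.07 V) is the cathode; Cu⁺/Cu (E° = +0.54 V) is the anode, so E°cell = +0.53 V.
Balancing electrons gives n = 2 (lcm of 2 and 1).
ΔG° = −nFE° = −(2)(96485)(+0.53) = -102,274 J = -102.3 kJ.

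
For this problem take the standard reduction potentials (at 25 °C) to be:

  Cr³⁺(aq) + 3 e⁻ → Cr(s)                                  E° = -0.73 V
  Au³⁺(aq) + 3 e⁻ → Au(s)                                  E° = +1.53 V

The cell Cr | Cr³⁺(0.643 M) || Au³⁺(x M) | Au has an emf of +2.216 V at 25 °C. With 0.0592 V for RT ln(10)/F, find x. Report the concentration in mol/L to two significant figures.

0.0038 M

Au³⁺/Au is the cathode, Cr³⁺/Cr the anode: E°cell = +2.26 V, n = 3.
Overall reaction: Au³⁺(aq) + Cr(s) → Au(s) + Cr³⁺(aq); Q = [Cr³⁺]^1/[Au³⁺]^1.
From E = E° − (0.0592/n) log Q: log Q = (E° − E)·n/0.0592 = (+2.26 − (+2.216))·3/0.0592 = 2.2297.
So 1·log[Au³⁺] = 1·log(0.643) − log Q = -0.1918 − (2.2297) = -2.4215; [Au³⁺] = 10^(-2.4215) ≈ 0.0038 M.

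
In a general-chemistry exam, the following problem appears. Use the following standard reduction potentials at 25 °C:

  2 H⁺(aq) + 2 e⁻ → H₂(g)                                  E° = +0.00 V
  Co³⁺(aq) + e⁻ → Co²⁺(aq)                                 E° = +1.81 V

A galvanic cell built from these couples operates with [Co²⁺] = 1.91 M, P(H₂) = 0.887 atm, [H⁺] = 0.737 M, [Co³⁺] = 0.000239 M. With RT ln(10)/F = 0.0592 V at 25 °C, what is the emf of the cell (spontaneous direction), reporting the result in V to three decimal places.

Co³⁺/Co²⁺ is the cathode (higher E°), H⁺/H₂ the anode: E°cell = +1.81 − (+0.00) = +1.81 V, n = 2.
Overall: 2 Co³⁺(aq) + H₂(g) → 2 Co²⁺(aq) + 2 H⁺(aq)
Q = [Co²⁺]^2·[H⁺]^2 / ([Co³⁺]^2·P(H₂)); log Q = 7.592.
E = E° − (0.0592/n) log Q = +1.81 − (0.0592/2)(7.592) = +1.585 V.

+1.585 V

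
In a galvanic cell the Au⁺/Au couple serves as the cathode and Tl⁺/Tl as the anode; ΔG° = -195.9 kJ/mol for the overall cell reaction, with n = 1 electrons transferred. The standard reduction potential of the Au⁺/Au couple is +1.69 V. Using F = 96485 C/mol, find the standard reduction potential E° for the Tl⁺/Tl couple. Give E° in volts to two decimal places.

E°cell = −ΔG°/(nF) = −(-195.9×10³)/((1)(96485)) = +2.030 V.
Since Au⁺/Au is the cathode and Tl⁺/Tl the anode, E°cell = E°(Au⁺/Au) − E°(Tl⁺/Tl).
So E°(Tl⁺/Tl) = E°(Au⁺/Au) − E°cell = (+1.69) − (+2.030) = -0.34 V.

-0.34 V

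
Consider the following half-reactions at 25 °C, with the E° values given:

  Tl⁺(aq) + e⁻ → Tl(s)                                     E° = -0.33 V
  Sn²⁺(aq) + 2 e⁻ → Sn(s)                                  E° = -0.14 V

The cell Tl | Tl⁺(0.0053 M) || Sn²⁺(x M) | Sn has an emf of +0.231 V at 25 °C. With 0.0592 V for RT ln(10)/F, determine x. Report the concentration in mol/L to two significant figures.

Sn²⁺/Sn is the cathode, Tl⁺/Tl the anode: E°cell = +0.19 V, n = 2.
Overall reaction: Sn²⁺(aq) + 2 Tl(s) → Sn(s) + 2 Tl⁺(aq); Q = [Tl⁺]^2/[Sn²⁺]^1.
From E = E° − (0.0592/n) log Q: log Q = (E° − E)·n/0.0592 = (+0.19 − (+0.231))·2/0.0592 = -1.3851.
So 1·log[Sn²⁺] = 2·log(0.0053) − log Q = -4.5514 − (-1.3851) = -3.1663; [Sn²⁺] = 10^(-3.1663) ≈ 0.00068 M.

0.00068 M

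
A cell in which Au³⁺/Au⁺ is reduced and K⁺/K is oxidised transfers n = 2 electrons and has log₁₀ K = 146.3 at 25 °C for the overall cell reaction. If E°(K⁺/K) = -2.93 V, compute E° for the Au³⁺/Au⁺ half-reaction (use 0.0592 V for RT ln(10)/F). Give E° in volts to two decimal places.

+1.40 V

E°cell = (0.0592/n)·log K = (0.0592/2)(146.3) = +4.330 V.
Since Au³⁺/Au⁺ is the cathode and K⁺/K the anode, E°cell = E°(Au³⁺/Au⁺) − E°(K⁺/K).
So E°(Au³⁺/Au⁺) = E°cell + E°(K⁺/K) = +4.330 + (-2.93) = +1.40 V.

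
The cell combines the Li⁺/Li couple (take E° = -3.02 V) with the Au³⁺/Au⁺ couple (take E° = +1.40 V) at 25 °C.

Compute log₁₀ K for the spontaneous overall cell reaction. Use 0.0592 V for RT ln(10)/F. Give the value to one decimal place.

149.3

Cathode: Au³⁺/Au⁺; anode: Li⁺/Li. E°cell = +4.42 V, n = 2.
log K = nE°cell / 0.0592 = (2)(+4.42) / 0.0592 = 149.3.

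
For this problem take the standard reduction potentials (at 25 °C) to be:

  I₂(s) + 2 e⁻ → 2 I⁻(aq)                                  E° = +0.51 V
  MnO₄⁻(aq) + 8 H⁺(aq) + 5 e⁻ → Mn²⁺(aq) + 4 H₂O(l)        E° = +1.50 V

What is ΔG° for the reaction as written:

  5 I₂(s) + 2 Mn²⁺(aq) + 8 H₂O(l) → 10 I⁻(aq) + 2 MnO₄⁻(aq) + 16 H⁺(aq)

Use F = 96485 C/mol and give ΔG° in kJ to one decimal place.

As written, I₂/I⁻ is reduced (cathode) and MnO₄⁻/Mn²⁺ is oxidised (anode), so E°cell = (+0.51) − (+1.50) = -0.99 V.
Balancing electrons gives n = 10.
ΔG° = −nFE° = −(10)(96485)(-0.99) = 955,202 J = +955.2 kJ.

+955.2 kJ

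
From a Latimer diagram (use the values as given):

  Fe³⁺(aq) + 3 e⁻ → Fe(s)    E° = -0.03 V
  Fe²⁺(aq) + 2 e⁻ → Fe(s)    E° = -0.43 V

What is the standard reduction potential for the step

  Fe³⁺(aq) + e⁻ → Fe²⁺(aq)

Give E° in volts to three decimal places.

+0.770 V

Sequential free energies add, so n₃E°₃ = n₁E°₁ + n₂E°₂.
With n₃ = 3, and the known step contributing 2×(-0.43) V, the unknown satisfies 1·E° = 3×(-0.03) − 2×(-0.43) = +0.770.
E° = +0.770 / 1 = +0.770 V.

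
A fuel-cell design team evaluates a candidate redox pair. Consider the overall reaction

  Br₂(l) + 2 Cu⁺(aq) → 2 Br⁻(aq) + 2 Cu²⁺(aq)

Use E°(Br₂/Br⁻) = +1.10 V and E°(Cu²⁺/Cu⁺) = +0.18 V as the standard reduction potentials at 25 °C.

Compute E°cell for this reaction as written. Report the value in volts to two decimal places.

+0.92 V

The Br₂/Br⁻ couple has the higher reduction potential, so it is the cathode; Cu²⁺/Cu⁺ is oxidised at the anode.
E°cell = E°(cathode) − E°(anode) = (+1.10) − (+0.18) = +0.92 V.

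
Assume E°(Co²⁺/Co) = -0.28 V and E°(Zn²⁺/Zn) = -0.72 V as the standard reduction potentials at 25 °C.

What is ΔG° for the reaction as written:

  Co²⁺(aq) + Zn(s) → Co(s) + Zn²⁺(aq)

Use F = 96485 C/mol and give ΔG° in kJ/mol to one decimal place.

As written, Co²⁺/Co is reduced (cathode) and Zn²⁺/Zn is oxidised (anode), so E°cell = (-0.28) − (-0.72) = +0.44 V.
Balancing electrons gives n = 2.
ΔG° = −nFE° = −(2)(96485)(+0.44) = -84,907 J = -84.9 kJ/mol.

-84.9 kJ/mol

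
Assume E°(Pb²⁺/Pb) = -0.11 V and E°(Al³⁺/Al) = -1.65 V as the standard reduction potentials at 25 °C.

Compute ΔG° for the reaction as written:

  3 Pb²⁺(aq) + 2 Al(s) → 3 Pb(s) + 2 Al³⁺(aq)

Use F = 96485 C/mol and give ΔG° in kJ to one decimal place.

As written, Pb²⁺/Pb is reduced (cathode) and Al³⁺/Al is oxidised (anode), so E°cell = (-0.11) − (-1.65) = +1.54 V.
Balancing electrons gives n = 6.
ΔG° = −nFE° = −(6)(96485)(+1.54) = -891,521 J = -891.5 kJ.

-891.5 kJ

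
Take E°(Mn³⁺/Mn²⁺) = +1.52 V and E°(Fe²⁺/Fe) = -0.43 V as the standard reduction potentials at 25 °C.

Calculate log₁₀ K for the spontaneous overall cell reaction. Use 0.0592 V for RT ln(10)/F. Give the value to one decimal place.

Cathode: Mn³⁺/Mn²⁺; anode: Fe²⁺/Fe. E°cell = +1.95 V, n = 2.
log K = nE°cell / 0.0592 = (2)(+1.95) / 0.0592 = 65.9.

65.9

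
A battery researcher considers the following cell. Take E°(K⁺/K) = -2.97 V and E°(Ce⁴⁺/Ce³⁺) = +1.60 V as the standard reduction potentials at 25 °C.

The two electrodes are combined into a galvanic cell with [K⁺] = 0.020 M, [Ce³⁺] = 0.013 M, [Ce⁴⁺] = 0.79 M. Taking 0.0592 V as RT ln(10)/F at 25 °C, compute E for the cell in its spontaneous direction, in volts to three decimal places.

+4.776 V

Ce⁴⁺/Ce³⁺ is the cathode (higher E°), K⁺/K the anode: E°cell = +1.60 − (-2.97) = +4.57 V, n = 1.
Overall: Ce⁴⁺(aq) + K(s) → Ce³⁺(aq) + K⁺(aq)
Q = [Ce³⁺]·[K⁺] / ([Ce⁴⁺]); log Q = -3.483.
E = E° − (0.0592/n) log Q = +4.57 − (0.0592/1)(-3.483) = +4.776 V.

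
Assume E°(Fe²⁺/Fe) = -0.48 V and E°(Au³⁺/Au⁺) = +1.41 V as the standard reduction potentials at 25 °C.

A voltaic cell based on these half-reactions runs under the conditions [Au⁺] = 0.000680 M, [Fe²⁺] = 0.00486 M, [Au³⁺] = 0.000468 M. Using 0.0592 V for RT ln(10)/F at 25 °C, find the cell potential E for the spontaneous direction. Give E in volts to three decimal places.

+1.954 V

Au³⁺/Au⁺ is the cathode (higher E°), Fe²⁺/Fe the anode: E°cell = +1.41 − (-0.48) = +1.89 V, n = 2.
Overall: Au³⁺(aq) + Fe(s) → Au⁺(aq) + Fe²⁺(aq)
Q = [Au⁺]·[Fe²⁺] / ([Au³⁺]); log Q = -2.151.
E = E° − (0.0592/n) log Q = +1.89 − (0.0592/2)(-2.151) = +1.954 V.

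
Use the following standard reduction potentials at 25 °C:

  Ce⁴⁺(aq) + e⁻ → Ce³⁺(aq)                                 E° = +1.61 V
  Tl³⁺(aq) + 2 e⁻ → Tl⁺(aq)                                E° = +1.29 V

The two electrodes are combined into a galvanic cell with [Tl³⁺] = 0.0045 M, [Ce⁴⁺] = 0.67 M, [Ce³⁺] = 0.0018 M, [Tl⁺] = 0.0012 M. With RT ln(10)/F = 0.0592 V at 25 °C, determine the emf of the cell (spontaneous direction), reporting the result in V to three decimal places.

Ce⁴⁺/Ce³⁺ is the cathode (higher E°), Tl³⁺/Tl⁺ the anode: E°cell = +1.61 − (+1.29) = +0.32 V, n = 2.
Overall: 2 Ce⁴⁺(aq) + Tl⁺(aq) → 2 Ce³⁺(aq) + Tl³⁺(aq)
Q = [Ce³⁺]^2·[Tl³⁺] / ([Ce⁴⁺]^2·[Tl⁺]); log Q = -4.568.
E = E° − (0.0592/n) log Q = +0.32 − (0.0592/2)(-4.568) = +0.455 V.

+0.455 V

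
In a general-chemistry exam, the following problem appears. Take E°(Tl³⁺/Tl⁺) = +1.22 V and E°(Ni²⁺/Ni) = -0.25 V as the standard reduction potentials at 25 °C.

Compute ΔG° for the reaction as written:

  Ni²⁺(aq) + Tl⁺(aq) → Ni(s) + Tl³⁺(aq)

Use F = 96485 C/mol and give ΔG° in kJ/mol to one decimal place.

As written, Ni²⁺/Ni is reduced (cathode) and Tl³⁺/Tl⁺ is oxidised (anode), so E°cell = (-0.25) − (+1.22) = -1.47 V.
Balancing electrons gives n = 2.
ΔG° = −nFE° = −(2)(96485)(-1.47) = 283,666 J = +283.7 kJ/mol.

+283.7 kJ/mol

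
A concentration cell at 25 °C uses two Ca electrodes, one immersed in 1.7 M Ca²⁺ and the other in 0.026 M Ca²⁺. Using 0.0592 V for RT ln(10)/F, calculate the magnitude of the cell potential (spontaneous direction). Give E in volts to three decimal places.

For a concentration cell E°cell = 0. The 1.7 M side is the cathode (reduction is favoured where [Ca²⁺] is higher).
With n = 2, E = −(0.0592/2) log([Ca²⁺]ₐₙ/[Ca²⁺]꜀ₐₜ) = −(0.0592/2) log(0.026/1.7) = −(0.0592/2)(-1.815) = +0.054 V.

+0.054 V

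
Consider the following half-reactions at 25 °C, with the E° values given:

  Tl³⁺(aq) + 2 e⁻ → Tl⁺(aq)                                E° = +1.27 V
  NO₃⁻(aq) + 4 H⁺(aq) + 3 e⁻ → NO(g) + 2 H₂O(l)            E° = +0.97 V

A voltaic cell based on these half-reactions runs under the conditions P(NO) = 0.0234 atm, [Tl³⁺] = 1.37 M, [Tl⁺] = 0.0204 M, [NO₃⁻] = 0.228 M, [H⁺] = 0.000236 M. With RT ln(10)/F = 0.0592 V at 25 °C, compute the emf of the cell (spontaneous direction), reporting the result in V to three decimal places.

+0.621 V

Tl³⁺/Tl⁺ is the cathode (higher E°), NO₃⁻/NO the anode: E°cell = +1.27 − (+0.97) = +0.30 V, n = 6.
Overall: 3 Tl³⁺(aq) + 2 NO(g) + 4 H₂O(l) → 3 Tl⁺(aq) + 2 NO₃⁻(aq) + 8 H⁺(aq)
Q = [Tl⁺]^3·[NO₃⁻]^2·[H⁺]^8 / ([Tl³⁺]^3·P(NO)^2); log Q = -32.521.
E = E° − (0.0592/n) log Q = +0.30 − (0.0592/6)(-32.521) = +0.621 V.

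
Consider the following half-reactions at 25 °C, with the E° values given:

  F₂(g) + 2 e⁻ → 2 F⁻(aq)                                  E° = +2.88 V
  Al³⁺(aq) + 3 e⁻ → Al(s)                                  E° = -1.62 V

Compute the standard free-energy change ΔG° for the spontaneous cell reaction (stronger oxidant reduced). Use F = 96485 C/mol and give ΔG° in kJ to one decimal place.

-2605.1 kJ

F₂/F⁻ (E° = +2.88 V) is the cathode; Al³⁺/Al (E° = -1.62 V) is the anode, so E°cell = +4.50 V.
Balancing electrons gives n = 6 (lcm of 2 and 3).
ΔG° = −nFE° = −(6)(96485)(+4.50) = -2,605,095 J = -2605.1 kJ.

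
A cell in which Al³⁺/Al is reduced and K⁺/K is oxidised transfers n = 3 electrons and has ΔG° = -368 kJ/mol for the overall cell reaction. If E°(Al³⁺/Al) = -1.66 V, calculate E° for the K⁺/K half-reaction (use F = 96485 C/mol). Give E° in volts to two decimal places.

E°cell = −ΔG°/(nF) = −(-368×10³)/((3)(96485)) = +1.271 V.
Since Al³⁺/Al is the cathode and K⁺/K the anode, E°cell = E°(Al³⁺/Al) − E°(K⁺/K).
So E°(K⁺/K) = E°(Al³⁺/Al) − E°cell = (-1.66) − (+1.271) = -2.93 V.

-2.93 V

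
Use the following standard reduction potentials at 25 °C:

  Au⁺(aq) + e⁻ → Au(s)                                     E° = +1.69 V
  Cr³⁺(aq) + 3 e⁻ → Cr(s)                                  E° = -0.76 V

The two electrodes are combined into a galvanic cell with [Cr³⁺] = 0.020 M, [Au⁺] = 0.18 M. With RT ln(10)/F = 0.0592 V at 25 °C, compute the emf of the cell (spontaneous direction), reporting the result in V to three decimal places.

Au⁺/Au is the cathode (higher E°), Cr³⁺/Cr the anode: E°cell = +1.69 − (-0.76) = +2.45 V, n = 3.
Overall: 3 Au⁺(aq) + Cr(s) → 3 Au(s) + Cr³⁺(aq)
Q = [Cr³⁺] / ([Au⁺]^3); log Q = 0.535.
E = E° − (0.0592/n) log Q = +2.45 − (0.0592/3)(0.535) = +2.439 V.

+2.439 V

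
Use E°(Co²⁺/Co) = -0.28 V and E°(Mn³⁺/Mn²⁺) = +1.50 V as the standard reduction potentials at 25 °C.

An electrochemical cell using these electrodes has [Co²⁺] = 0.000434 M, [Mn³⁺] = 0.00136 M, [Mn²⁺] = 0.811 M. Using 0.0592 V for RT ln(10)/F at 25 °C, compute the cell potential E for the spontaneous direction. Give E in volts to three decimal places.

+1.715 V

Mn³⁺/Mn²⁺ is the cathode (higher E°), Co²⁺/Co the anode: E°cell = +1.50 − (-0.28) = +1.78 V, n = 2.
Overall: 2 Mn³⁺(aq) + Co(s) → 2 Mn²⁺(aq) + Co²⁺(aq)
Q = [Mn²⁺]^2·[Co²⁺] / ([Mn³⁺]^2); log Q = 2.188.
E = E° − (0.0592/n) log Q = +1.78 − (0.0592/2)(2.188) = +1.715 V.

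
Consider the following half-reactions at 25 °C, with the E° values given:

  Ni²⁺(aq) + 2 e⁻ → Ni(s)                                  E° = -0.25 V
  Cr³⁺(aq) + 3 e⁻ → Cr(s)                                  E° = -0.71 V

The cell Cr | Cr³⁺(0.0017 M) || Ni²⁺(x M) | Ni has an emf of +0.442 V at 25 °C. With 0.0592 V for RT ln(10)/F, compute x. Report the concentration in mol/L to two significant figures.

Ni²⁺/Ni is the cathode, Cr³⁺/Cr the anode: E°cell = +0.46 V, n = 6.
Overall reaction: 3 Ni²⁺(aq) + 2 Cr(s) → 3 Ni(s) + 2 Cr³⁺(aq); Q = [Cr³⁺]^2/[Ni²⁺]^3.
From E = E° − (0.0592/n) log Q: log Q = (E° − E)·n/0.0592 = (+0.46 − (+0.442))·6/0.0592 = 1.8243.
So 3·log[Ni²⁺] = 2·log(0.0017) − log Q = -5.5391 − (1.8243) = -7.3634; log[Ni²⁺] = -7.3634 / 3 = -2.4545; [Ni²⁺] = 10^(-2.4545) ≈ 0.0035 M.

0.0035 M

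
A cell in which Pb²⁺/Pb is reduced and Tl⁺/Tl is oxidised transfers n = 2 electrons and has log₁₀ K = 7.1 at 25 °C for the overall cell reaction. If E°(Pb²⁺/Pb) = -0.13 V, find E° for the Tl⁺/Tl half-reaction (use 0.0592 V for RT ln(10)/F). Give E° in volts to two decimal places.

E°cell = (0.0592/n)·log K = (0.0592/2)(7.1) = +0.210 V.
Since Pb²⁺/Pb is the cathode and Tl⁺/Tl the anode, E°cell = E°(Pb²⁺/Pb) − E°(Tl⁺/Tl).
So E°(Tl⁺/Tl) = E°(Pb²⁺/Pb) − E°cell = (-0.13) − (+0.210) = -0.34 V.

-0.34 V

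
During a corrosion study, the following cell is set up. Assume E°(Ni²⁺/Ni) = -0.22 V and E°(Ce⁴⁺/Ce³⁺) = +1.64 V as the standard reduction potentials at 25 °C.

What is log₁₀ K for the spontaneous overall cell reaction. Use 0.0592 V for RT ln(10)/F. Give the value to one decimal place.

Cathode: Ce⁴⁺/Ce³⁺; anode: Ni²⁺/Ni. E°cell = +1.86 V, n = 2.
log K = nE°cell / 0.0592 = (2)(+1.86) / 0.0592 = 62.8.

62.8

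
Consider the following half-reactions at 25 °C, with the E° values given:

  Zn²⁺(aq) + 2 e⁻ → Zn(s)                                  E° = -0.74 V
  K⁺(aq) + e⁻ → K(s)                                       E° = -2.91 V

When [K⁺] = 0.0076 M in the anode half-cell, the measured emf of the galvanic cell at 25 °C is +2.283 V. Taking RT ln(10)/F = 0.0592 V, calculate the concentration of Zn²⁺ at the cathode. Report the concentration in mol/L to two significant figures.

Zn²⁺/Zn is the cathode, K⁺/K the anode: E°cell = +2.17 V, n = 2.
Overall reaction: Zn²⁺(aq) + 2 K(s) → Zn(s) + 2 K⁺(aq); Q = [K⁺]^2/[Zn²⁺]^1.
From E = E° − (0.0592/n) log Q: log Q = (E° − E)·n/0.0592 = (+2.17 − (+2.283))·2/0.0592 = -3.8176.
So 1·log[Zn²⁺] = 2·log(0.0076) − log Q = -4.2384 − (-3.8176) = -0.4208; [Zn²⁺] = 10^(-0.4208) ≈ 0.38 M.

0.38 M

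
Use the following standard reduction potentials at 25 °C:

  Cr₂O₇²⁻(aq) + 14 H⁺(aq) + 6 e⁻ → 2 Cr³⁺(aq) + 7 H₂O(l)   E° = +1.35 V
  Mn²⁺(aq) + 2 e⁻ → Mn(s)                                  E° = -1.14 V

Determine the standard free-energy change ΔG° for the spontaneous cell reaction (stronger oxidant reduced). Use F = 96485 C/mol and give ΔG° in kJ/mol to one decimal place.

-1441.5 kJ/mol

Cr₂O₇²⁻/Cr³⁺ (E° = +1.35 V) is the cathode; Mn²⁺/Mn (E° = -1.14 V) is the anode, so E°cell = +2.49 V.
Balancing electrons gives n = 6 (lcm of 6 and 2).
ΔG° = −nFE° = −(6)(96485)(+2.49) = -1,441,486 J = -1441.5 kJ/mol.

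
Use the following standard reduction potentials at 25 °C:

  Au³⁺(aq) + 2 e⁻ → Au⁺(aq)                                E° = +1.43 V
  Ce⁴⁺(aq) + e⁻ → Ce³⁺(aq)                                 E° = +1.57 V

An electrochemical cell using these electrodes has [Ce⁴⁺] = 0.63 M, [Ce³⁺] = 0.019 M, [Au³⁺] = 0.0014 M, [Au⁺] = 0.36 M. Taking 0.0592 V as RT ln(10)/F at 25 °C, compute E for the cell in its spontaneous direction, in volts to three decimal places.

+0.301 V

Ce⁴⁺/Ce³⁺ is the cathode (higher E°), Au³⁺/Au⁺ the anode: E°cell = +1.57 − (+1.43) = +0.14 V, n = 2.
Overall: 2 Ce⁴⁺(aq) + Au⁺(aq) → 2 Ce³⁺(aq) + Au³⁺(aq)
Q = [Ce³⁺]^2·[Au³⁺] / ([Ce⁴⁺]^2·[Au⁺]); log Q = -5.451.
E = E° − (0.0592/n) log Q = +0.14 − (0.0592/2)(-5.451) = +0.301 V.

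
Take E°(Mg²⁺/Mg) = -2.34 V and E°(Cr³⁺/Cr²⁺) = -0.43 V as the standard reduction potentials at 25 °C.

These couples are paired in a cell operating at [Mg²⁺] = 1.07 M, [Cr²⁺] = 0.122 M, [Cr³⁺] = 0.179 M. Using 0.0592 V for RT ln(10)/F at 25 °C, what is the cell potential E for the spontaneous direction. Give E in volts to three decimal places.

+1.919 V

Cr³⁺/Cr²⁺ is the cathode (higher E°), Mg²⁺/Mg the anode: E°cell = -0.43 − (-2.34) = +1.91 V, n = 2.
Overall: 2 Cr³⁺(aq) + Mg(s) → 2 Cr²⁺(aq) + Mg²⁺(aq)
Q = [Cr²⁺]^2·[Mg²⁺] / ([Cr³⁺]^2); log Q = -0.304.
E = E° − (0.0592/n) log Q = +1.91 − (0.0592/2)(-0.304) = +1.919 V.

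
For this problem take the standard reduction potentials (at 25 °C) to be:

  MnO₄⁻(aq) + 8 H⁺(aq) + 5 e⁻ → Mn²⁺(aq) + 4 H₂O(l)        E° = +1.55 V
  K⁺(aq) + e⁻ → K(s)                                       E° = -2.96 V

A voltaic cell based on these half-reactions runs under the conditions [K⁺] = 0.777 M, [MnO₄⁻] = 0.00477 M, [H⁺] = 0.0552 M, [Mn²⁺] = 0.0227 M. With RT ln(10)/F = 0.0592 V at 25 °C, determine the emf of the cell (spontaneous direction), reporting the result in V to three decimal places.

+4.389 V

MnO₄⁻/Mn²⁺ is the cathode (higher E°), K⁺/K the anode: E°cell = +1.55 − (-2.96) = +4.51 V, n = 5.
Overall: MnO₄⁻(aq) + 8 H⁺(aq) + 5 K(s) → Mn²⁺(aq) + 4 H₂O(l) + 5 K⁺(aq)
Q = [Mn²⁺]·[K⁺]^5 / ([MnO₄⁻]·[H⁺]^8); log Q = 10.194.
E = E° − (0.0592/n) log Q = +4.51 − (0.0592/5)(10.194) = +4.389 V.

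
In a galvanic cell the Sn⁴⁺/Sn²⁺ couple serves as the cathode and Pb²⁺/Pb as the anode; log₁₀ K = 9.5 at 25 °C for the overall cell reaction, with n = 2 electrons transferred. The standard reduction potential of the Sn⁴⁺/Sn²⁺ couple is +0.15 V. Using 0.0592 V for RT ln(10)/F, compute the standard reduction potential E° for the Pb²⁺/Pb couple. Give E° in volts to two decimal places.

E°cell = (0.0592/n)·log K = (0.0592/2)(9.5) = +0.281 V.
Since Sn⁴⁺/Sn²⁺ is the cathode and Pb²⁺/Pb the anode, E°cell = E°(Sn⁴⁺/Sn²⁺) − E°(Pb²⁺/Pb).
So E°(Pb²⁺/Pb) = E°(Sn⁴⁺/Sn²⁺) − E°cell = (+0.15) − (+0.281) = -0.13 V.

-0.13 V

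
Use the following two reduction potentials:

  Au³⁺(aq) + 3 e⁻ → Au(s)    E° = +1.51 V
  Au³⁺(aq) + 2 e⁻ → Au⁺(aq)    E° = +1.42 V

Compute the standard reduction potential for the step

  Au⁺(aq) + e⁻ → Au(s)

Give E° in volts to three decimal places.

Sequential free energies add, so n₃E°₃ = n₁E°₁ + n₂E°₂.
With n₃ = 3, and the known step contributing 2×(+1.42) V, the unknown satisfies 1·E° = 3×(+1.51) − 2×(+1.42) = +1.690.
E° = +1.690 / 1 = +1.690 V.

+1.690 V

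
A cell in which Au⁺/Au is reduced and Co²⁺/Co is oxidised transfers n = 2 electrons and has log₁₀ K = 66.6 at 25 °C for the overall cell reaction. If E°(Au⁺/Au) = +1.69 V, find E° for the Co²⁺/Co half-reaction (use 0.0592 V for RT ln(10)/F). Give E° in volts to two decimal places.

E°cell = (0.0592/n)·log K = (0.0592/2)(66.6) = +1.971 V.
Since Au⁺/Au is the cathode and Co²⁺/Co the anode, E°cell = E°(Au⁺/Au) − E°(Co²⁺/Co).
So E°(Co²⁺/Co) = E°(Au⁺/Au) − E°cell = (+1.69) − (+1.971) = -0.28 V.

-0.28 V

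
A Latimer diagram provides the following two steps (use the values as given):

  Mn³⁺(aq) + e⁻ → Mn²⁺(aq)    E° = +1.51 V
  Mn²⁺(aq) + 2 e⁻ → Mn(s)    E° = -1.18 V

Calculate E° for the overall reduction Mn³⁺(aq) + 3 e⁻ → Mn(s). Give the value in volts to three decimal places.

-0.283 V

Adding the free-energy changes (−nFE°) of the two steps gives −n₃FE°₃ = −n₁FE°₁ − n₂FE°₂.
E°₃ = (1×+1.51 + 2×-1.18) / 3 = (-0.850) / 3 = -0.283 V.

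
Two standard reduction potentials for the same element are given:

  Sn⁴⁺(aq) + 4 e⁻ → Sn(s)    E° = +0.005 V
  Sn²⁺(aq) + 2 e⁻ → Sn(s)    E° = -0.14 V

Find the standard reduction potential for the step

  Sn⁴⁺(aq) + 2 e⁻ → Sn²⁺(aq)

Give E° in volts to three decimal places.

+0.150 V

Sequential free energies add, so n₃E°₃ = n₁E°₁ + n₂E°₂.
With n₃ = 4, and the known step contributing 2×(-0.14) V, the unknown satisfies 2·E° = 4×(+0.005) − 2×(-0.14) = +0.300.
E° = +0.300 / 2 = +0.150 V.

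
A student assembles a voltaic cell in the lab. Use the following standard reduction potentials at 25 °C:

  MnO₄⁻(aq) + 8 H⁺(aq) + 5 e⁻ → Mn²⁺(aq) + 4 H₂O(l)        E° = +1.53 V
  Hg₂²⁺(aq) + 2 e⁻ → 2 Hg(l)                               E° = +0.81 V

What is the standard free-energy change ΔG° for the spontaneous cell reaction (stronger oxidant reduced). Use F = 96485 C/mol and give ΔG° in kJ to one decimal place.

-694.7 kJ

MnO₄⁻/Mn²⁺ (E° = +1.53 V) is the cathode; Hg₂²⁺/Hg (E° = +0.81 V) is the anode, so E°cell = +0.72 V.
Balancing electrons gives n = 10 (lcm of 5 and 2).
ΔG° = −nFE° = −(10)(96485)(+0.72) = -694,692 J = -694.7 kJ.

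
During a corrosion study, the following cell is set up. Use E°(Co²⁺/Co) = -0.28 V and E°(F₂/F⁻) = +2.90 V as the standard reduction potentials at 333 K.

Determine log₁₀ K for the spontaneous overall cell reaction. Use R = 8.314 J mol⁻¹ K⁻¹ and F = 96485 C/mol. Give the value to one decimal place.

96.3

Cathode: F₂/F⁻; anode: Co²⁺/Co. E°cell = (+2.90) − (-0.28) = +3.18 V, with n = 2.
ΔG° = −nFE° = −RT ln K, so ln K = nFE°/(RT) = (2)(96485)(+3.18) / ((8.314)(333)) = 221.647.
log₁₀ K = 221.647 / ln 10 = 96.3.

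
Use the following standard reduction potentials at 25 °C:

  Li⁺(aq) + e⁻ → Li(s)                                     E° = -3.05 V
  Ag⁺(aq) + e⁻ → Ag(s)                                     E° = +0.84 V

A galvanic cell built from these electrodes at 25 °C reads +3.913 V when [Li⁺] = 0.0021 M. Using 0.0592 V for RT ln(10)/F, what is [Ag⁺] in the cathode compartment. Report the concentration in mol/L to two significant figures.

Ag⁺/Ag is the cathode, Li⁺/Li the anode: E°cell = +3.89 V, n = 1.
Overall reaction: Ag⁺(aq) + Li(s) → Ag(s) + Li⁺(aq); Q = [Li⁺]^1/[Ag⁺]^1.
From E = E° − (0.0592/n) log Q: log Q = (E° − E)·n/0.0592 = (+3.89 − (+3.913))·1/0.0592 = -0.3885.
So 1·log[Ag⁺] = 1·log(0.0021) − log Q = -2.6778 − (-0.3885) = -2.2893; [Ag⁺] = 10^(-2.2893) ≈ 0.0051 M.

0.0051 M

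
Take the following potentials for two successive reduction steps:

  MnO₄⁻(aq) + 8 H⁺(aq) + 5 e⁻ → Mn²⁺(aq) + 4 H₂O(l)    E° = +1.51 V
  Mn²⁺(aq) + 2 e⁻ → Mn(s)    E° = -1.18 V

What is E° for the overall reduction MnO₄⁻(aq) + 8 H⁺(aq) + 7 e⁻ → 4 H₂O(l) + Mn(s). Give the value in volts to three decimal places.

Since ΔG° = −nFE° is additive over sequential reductions, n₃E°₃ = n₁E°₁ + n₂E°₂.
E°₃ = (5×+1.51 + 2×-1.18) / 7 = (+5.190) / 7 = +0.741 V.
Simply averaging or adding the two E° values would be wrong; the electron-weighted sum is required.

+0.741 V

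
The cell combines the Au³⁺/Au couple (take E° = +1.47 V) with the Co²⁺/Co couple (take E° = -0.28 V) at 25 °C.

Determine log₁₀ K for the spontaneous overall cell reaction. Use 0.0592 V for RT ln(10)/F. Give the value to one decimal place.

Cathode: Au³⁺/Au; anode: Co²⁺/Co. E°cell = +1.75 V, n = 6.
log K = nE°cell / 0.0592 = (6)(+1.75) / 0.0592 = 177.4.

177.4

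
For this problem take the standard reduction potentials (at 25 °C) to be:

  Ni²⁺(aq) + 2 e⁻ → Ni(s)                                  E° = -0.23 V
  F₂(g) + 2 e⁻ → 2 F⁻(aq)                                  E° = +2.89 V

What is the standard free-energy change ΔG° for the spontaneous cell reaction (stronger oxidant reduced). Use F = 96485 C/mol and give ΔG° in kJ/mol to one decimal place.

F₂/F⁻ (E° = +2.89 V) is the cathode; Ni²⁺/Ni (E° = -0.23 V) is the anode, so E°cell = +3.12 V.
Balancing electrons gives n = 2 (lcm of 2 and 2).
ΔG° = −nFE° = −(2)(96485)(+3.12) = -602,066 J = -602.1 kJ/mol.

-602.1 kJ/mol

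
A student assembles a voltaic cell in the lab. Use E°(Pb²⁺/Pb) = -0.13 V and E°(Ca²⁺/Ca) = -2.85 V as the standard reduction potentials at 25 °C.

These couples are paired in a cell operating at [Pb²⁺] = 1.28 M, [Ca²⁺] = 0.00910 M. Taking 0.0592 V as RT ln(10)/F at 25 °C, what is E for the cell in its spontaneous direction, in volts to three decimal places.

Pb²⁺/Pb is the cathode (higher E°), Ca²⁺/Ca the anode: E°cell = -0.13 − (-2.85) = +2.72 V, n = 2.
Overall: Pb²⁺(aq) + Ca(s) → Pb(s) + Ca²⁺(aq)
Q = [Ca²⁺] / ([Pb²⁺]); log Q = -2.148.
E = E° − (0.0592/n) log Q = +2.72 − (0.0592/2)(-2.148) = +2.784 V.

+2.784 V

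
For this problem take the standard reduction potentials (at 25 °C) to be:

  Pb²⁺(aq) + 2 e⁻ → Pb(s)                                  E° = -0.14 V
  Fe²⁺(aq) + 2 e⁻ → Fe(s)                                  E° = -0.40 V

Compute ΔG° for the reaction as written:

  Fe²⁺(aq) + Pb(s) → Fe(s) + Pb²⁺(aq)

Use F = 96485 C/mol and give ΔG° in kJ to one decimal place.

As written, Fe²⁺/Fe is reduced (cathode) and Pb²⁺/Pb is oxidised (anode), so E°cell = (-0.40) − (-0.14) = -0.26 V.
Balancing electrons gives n = 2.
ΔG° = −nFE° = −(2)(96485)(-0.26) = 50,172 J = +50.2 kJ.

+50.2 kJ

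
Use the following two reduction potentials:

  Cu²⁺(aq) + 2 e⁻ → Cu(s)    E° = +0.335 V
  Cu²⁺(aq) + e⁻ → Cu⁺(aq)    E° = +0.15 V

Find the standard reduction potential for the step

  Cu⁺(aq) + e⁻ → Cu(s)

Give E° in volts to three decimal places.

Sequential free energies add, so n₃E°₃ = n₁E°₁ + n₂E°₂.
With n₃ = 2, and the known step contributing 1×(+0.15) V, the unknown satisfies 1·E° = 2×(+0.335) − 1×(+0.15) = +0.520.
E° = +0.520 / 1 = +0.520 V.

+0.520 V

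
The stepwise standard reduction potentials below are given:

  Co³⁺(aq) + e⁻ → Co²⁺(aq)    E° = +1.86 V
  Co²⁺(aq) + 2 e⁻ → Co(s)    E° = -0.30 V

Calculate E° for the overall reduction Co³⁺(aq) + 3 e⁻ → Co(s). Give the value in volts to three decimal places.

+0.420 V

Adding the free-energy changes (−nFE°) of the two steps gives −n₃FE°₃ = −n₁FE°₁ − n₂FE°₂.
E°₃ = (1×+1.86 + 2×-0.30) / 3 = (+1.260) / 3 = +0.420 V.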